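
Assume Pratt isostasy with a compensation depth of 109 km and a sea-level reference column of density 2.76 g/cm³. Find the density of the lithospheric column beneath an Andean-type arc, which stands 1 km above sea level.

Pratt balance: ρ_ref D = ρ (D + h).
ρ = ρ_ref D/(D + h) = 2.76 × 109 km/(109 km + 1 km) = 2.73 g/cm³.

2.73 g/cm³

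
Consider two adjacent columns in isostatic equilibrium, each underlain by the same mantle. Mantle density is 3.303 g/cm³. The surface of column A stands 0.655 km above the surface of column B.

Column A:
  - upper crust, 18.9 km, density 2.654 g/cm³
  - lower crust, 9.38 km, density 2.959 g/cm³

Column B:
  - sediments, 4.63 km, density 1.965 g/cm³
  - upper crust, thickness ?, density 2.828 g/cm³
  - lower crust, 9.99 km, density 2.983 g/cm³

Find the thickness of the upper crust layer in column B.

8.29 km

Take the compensation level at the base of the deeper column (depth z_c below the surface of column A) and equate Σ ρ_i t_i down to z_c; mantle fills any gap and the z_c terms cancel.
Column A: 18.9×2.654 + 9.38×2.959 + (z_c − 28.28)×3.303
Column B: 0.655×0 + 4.63×1.965 + x×2.828 + 9.99×2.983 + (z_c − 0.655 − 14.62 − x)×3.303
The z_c×3.303 term appears on both sides and cancels. Collect the known terms of each column as K = Σ(ρt)_known − 3.303 × (depth of known layers): K_A = 77.91602 − 3.303×28.28 = −15.49282; K_B = 38.89812 − 3.303×(0.655 + 14.62) = −11.555205.
Balance: K_A = K_B − x×(3.303 − 2.828), so x = (K_B − K_A)/(3.303 − 2.828) = 3.93761/0.475 = 8.29 km.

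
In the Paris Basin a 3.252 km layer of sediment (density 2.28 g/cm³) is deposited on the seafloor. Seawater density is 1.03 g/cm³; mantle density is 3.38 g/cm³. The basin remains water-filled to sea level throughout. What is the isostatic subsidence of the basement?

1.73 km

Submarine loading: the sediment displaces seawater, and the subsidence is in turn flooded, so s (ρ_m − ρ_w) = t (ρ_sed − ρ_w).
s = 3.252 km × (2.28 − 1.03) / (3.38 − 1.03) = 1.73 km.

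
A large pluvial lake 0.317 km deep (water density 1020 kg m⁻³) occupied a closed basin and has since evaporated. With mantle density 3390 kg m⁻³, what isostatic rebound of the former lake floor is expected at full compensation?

u = d ρ_w/ρ_m = 0.317 km × 1020/3390 = 0.0954 km.

0.0954 km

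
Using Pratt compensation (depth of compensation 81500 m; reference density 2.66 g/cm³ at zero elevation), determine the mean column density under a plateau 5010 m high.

2.51 g/cm³

Pratt balance: ρ_ref D = ρ (D + h).
ρ = ρ_ref D/(D + h) = 2.66 × 81500 m/(81500 m + 5010 m) = 2.51 g/cm³.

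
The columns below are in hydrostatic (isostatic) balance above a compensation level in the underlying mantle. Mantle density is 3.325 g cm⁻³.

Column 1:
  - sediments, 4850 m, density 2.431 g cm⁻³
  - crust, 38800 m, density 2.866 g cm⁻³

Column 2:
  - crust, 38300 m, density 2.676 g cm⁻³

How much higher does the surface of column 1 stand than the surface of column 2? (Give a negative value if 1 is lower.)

−816 m

For any compensation level in the mantle, the mantle terms cancel and isostasy reduces to e = (Σt_1 − Σt_2) − (Σ(ρt)_1 − Σ(ρt)_2) / ρ_m.
Σt_1 = 43650 m; Σt_2 = 38300 m; Σ(ρt)_1 = 122991.15; Σ(ρt)_2 = 102490.8 (in m·g cm⁻³).
e = (43650 − 38300) − (122991.15 − 102490.8) / 3.325 = −816 m.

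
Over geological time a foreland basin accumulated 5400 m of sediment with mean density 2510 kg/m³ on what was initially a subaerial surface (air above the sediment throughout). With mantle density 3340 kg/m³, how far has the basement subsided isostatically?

Subaerial load: s = t ρ_sed / ρ_m = 5400 m × 2510/3340 = 4060 m.

4060 m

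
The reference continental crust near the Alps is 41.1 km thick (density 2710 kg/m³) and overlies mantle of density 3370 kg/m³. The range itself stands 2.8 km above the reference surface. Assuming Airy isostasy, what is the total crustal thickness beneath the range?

Root depth r = h ρ_c / (ρ_m − ρ_c) = 2.8 km × 2710 / 660 = 11.5 km.
Total thickness = T + h + r = 41.1 km + 2.8 km + 11.5 km = 55.4 km.

55.4 km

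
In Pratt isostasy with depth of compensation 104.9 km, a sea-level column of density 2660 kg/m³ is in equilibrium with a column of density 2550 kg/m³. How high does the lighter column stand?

4.53 km

ρ_ref D = ρ (D + h) → h = D (ρ_ref − ρ)/ρ.
h = 104.9 km × (2660 − 2550)/2550 = 4.53 km.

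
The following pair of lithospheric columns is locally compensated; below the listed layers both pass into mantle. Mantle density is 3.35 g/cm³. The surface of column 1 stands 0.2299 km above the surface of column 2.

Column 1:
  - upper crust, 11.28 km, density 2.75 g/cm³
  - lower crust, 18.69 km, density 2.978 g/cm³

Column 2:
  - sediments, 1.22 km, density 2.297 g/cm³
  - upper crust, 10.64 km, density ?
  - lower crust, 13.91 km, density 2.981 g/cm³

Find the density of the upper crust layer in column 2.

Take the compensation level at the base of the deeper column (depth z_c below the surface of column 1) and equate Σ ρ_i t_i down to z_c; mantle fills any gap and the z_c terms cancel.
Column 1: 11.28×2.75 + 18.69×2.978 + (z_c − 29.97)×3.35
Column 2: 0.2299×0 + 1.22×2.297 + 10.64×ρ + 13.91×2.981 + (z_c − 0.2299 − 25.77)×3.35
The z_c×3.35 term appears on both sides and cancels. Collect the known terms of each column as K = Σ(ρt)_known − 3.35 × (depth of known layers): K_1 = 86.67882 − 3.35×29.97 = −13.72068; K_2 = 44.26805 − 3.35×(0.2299 + 25.77) = −42.831615.
Balance: K_1 = K_2 + 10.64×ρ, so ρ = (K_1 − K_2)/10.64 = 29.1109/10.64 = 2.74 g/cm³.

2.74 g/cm³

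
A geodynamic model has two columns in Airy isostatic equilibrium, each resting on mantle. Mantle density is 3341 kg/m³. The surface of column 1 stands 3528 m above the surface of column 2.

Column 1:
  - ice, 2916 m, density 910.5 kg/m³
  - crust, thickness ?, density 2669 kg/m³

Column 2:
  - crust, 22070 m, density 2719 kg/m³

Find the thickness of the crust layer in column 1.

Take the compensation level at the base of the deeper column (depth z_c below the surface of column 1) and equate Σ ρ_i t_i down to z_c; mantle fills any gap and the z_c terms cancel.
Column 1: 2916×910.5 + x×2669 + (z_c − 2916 − x)×3341
Column 2: 3528×0 + 22070×2719 + (z_c − 3528 − 22070)×3341
The z_c×3341 term appears on both sides and cancels. Collect the known terms of each column as K = Σ(ρt)_known − 3341 × (depth of known layers): K_1 = 2655018 − 3341×2916 = −7087338; K_2 = 60008330 − 3341×(3528 + 22070) = −25514588.
Balance: K_1 − x×(3341 − 2669) = K_2, so x = (K_1 − K_2)/(3341 − 2669) = 18427200/672 = 27400 m.

27400 m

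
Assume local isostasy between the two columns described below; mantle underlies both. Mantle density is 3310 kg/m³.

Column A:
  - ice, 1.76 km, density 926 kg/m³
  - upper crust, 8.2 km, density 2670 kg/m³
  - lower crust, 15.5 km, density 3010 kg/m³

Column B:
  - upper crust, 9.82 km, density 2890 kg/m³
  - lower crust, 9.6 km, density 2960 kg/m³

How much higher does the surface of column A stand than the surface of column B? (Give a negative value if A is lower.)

2 km

For any compensation level in the mantle, the mantle terms cancel and isostasy reduces to e = (Σt_A − Σt_B) − (Σ(ρt)_A − Σ(ρt)_B) / ρ_m.
Σt_A = 25.46 km; Σt_B = 19.42 km; Σ(ρt)_A = 70178.76; Σ(ρt)_B = 56795.8 (in km·kg/m³).
e = (25.46 − 19.42) − (70178.76 − 56795.8) / 3310 = 2 km.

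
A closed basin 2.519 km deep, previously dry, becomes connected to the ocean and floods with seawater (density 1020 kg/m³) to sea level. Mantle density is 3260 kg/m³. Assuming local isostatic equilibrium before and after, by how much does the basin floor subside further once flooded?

After flooding the water column is d + s deep. Its weight must equal the weight of mantle displaced by the extra subsidence s: (d + s) ρ_w = s ρ_m.
s = d ρ_w / (ρ_m − ρ_w) = 2.519 km × 1020/(3260 − 1020) = 1.15 km.

1.15 km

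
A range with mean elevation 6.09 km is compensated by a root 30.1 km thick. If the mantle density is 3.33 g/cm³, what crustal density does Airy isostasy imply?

ρ_c h = (ρ_m − ρ_c) r → ρ_c (h + r) = ρ_m r → ρ_c = ρ_m r / (h + r).
ρ_c = 3.33 × 30.1 km / (6.09 km + 30.1 km) = 2.77 g/cm³.

2.77 g/cm³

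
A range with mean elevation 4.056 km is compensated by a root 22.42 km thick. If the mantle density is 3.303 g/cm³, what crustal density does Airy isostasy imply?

ρ_c h = (ρ_m − ρ_c) r → ρ_c (h + r) = ρ_m r → ρ_c = ρ_m r / (h + r).
ρ_c = 3.303 × 22.42 km / (4.056 km + 22.42 km) = 2.8 g/cm³.

2.8 g/cm³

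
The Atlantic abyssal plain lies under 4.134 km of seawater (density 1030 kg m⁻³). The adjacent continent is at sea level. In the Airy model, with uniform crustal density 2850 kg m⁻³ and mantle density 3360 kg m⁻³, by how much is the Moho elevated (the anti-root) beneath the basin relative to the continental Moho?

14.8 km

Balancing pressure at the compensation depth: replacing crust with seawater at the top is compensated by replacing crust with mantle at the base: d (ρ_c − ρ_w) = a (ρ_m − ρ_c).
a = d (ρ_c − ρ_w)/(ρ_m − ρ_c) = 4.134 km × 1820/510 = 14.8 km.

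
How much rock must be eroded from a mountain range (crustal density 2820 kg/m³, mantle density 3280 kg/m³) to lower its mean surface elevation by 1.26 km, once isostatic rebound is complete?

8.98 km

Net drop Δ = e − u = e − e ρ_c/ρ_m = e (ρ_m − ρ_c)/ρ_m.
e = Δ ρ_m/(ρ_m − ρ_c) = 1.26 km × 3280/460 = 8.98 km.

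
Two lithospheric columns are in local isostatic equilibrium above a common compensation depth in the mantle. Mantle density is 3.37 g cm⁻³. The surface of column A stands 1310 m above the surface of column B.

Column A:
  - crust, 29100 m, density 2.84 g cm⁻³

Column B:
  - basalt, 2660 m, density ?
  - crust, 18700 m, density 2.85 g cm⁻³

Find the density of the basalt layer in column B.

Take the compensation level at the base of the deeper column (depth z_c below the surface of column A) and equate Σ ρ_i t_i down to z_c; mantle fills any gap and the z_c terms cancel.
Column A: 29100×2.84 + (z_c − 29100)×3.37
Column B: 1310×0 + 2660×ρ + 18700×2.85 + (z_c − 1310 − 21360)×3.37
The z_c×3.37 term appears on both sides and cancels. Collect the known terms of each column as K = Σ(ρt)_known − 3.37 × (depth of known layers): K_A = 82644 − 3.37×29100 = −15423; K_B = 53295 − 3.37×(1310 + 21360) = −23102.9.
Balance: K_A = K_B + 2660×ρ, so ρ = (K_A − K_B)/2660 = 7679.9/2660 = 2.89 g cm⁻³.

2.89 g cm⁻³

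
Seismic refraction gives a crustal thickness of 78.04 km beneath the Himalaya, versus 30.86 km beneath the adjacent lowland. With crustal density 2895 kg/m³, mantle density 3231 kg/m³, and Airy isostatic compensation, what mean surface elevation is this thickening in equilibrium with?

4.91 km

Excess crust Δ = 78.04 km − 30.86 km = 47.18 km, split between elevation h and root r with h + r = Δ.
Airy balance ρ_c h = (ρ_m − ρ_c) r gives r = h ρ_c/(ρ_m − ρ_c), so h (1 + ρ_c/(ρ_m − ρ_c)) = Δ, i.e. h = Δ (ρ_m − ρ_c)/ρ_m.
h = 47.18 km × 336/3231 = 4.91 km.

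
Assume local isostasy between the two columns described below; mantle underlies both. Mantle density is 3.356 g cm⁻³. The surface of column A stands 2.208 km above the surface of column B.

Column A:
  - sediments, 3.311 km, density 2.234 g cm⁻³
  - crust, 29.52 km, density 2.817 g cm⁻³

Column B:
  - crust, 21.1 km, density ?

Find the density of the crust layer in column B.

Take the compensation level at the base of the deeper column (depth z_c below the surface of column A) and equate Σ ρ_i t_i down to z_c; mantle fills any gap and the z_c terms cancel.
Column A: 3.311×2.234 + 29.52×2.817 + (z_c − 32.831)×3.356
Column B: 2.208×0 + 21.1×ρ + (z_c − 2.208 − 21.1)×3.356
The z_c×3.356 term appears on both sides and cancels. Collect the known terms of each column as K = Σ(ρt)_known − 3.356 × (depth of known layers): K_A = 90.554614 − 3.356×32.831 = −19.626222; K_B = 0 − 3.356×(2.208 + 21.1) = −78.221648.
Balance: K_A = K_B + 21.1×ρ, so ρ = (K_A − K_B)/21.1 = 58.5954/21.1 = 2.78 g cm⁻³.

2.78 g cm⁻³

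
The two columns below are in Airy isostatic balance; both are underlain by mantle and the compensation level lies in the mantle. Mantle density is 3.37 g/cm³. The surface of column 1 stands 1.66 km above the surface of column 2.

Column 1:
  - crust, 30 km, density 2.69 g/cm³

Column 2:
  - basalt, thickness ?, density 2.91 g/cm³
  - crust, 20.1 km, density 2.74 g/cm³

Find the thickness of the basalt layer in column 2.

4.66 km

Take the compensation level at the base of the deeper column (depth z_c below the surface of column 1) and equate Σ ρ_i t_i down to z_c; mantle fills any gap and the z_c terms cancel.
Column 1: 30×2.69 + (z_c − 30)×3.37
Column 2: 1.66×0 + x×2.91 + 20.1×2.74 + (z_c − 1.66 − 20.1 − x)×3.37
The z_c×3.37 term appears on both sides and cancels. Collect the known terms of each column as K = Σ(ρt)_known − 3.37 × (depth of known layers): K_1 = 80.7 − 3.37×30 = −20.4; K_2 = 55.074 − 3.37×(1.66 + 20.1) = −18.2572.
Balance: K_1 = K_2 − x×(3.37 − 2.91), so x = (K_2 − K_1)/(3.37 − 2.91) = 2.1428/0.46 = 4.66 km.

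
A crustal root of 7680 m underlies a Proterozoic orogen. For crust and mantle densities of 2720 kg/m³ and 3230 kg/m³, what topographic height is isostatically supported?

1440 m

In Airy isostatic equilibrium: ρ_c h = (ρ_m − ρ_c) r.
h = r (ρ_m − ρ_c) / ρ_c = 7680 m × (3230 − 2720) / 2720 = 1440 m.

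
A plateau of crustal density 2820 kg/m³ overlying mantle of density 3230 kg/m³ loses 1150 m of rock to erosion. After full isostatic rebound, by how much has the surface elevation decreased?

146 m

Rebound u = e ρ_c/ρ_m = 1150 m × 2820/3230 = 1004 m.
Net surface drop = e − u = 1150 m − 1004 m = e (ρ_m − ρ_c)/ρ_m = 146 m.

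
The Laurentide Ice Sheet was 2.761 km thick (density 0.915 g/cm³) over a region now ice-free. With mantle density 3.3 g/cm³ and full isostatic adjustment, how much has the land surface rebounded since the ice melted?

Removing the load lets mantle flow back in; uplift u satisfies ρ_ice t = ρ_m u.
u = t ρ_ice/ρ_m = 2.761 km × 0.915/3.3 = 0.766 km.

0.766 km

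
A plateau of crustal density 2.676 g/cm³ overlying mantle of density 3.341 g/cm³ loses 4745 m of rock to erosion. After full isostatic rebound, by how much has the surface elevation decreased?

944 m

Rebound u = e ρ_c/ρ_m = 4745 m × 2.676/3.341 = 3801 m.
Net surface drop = e − u = 4745 m − 3801 m = e (ρ_m − ρ_c)/ρ_m = 944 m.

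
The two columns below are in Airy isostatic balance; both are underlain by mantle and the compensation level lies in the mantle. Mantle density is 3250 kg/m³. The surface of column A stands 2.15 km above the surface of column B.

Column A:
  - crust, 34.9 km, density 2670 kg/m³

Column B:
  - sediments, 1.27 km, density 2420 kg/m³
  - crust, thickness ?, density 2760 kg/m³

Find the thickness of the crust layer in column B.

24.9 km

Take the compensation level at the base of the deeper column (depth z_c below the surface of column A) and equate Σ ρ_i t_i down to z_c; mantle fills any gap and the z_c terms cancel.
Column A: 34.9×2670 + (z_c − 34.9)×3250
Column B: 2.15×0 + 1.27×2420 + x×2760 + (z_c − 2.15 − 1.27 − x)×3250
The z_c×3250 term appears on both sides and cancels. Collect the known terms of each column as K = Σ(ρt)_known − 3250 × (depth of known layers): K_A = 93183 − 3250×34.9 = −20242; K_B = 3073.4 − 3250×(2.15 + 1.27) = −8041.6.
Balance: K_A = K_B − x×(3250 − 2760), so x = (K_B − K_A)/(3250 − 2760) = 12200.4/490 = 24.9 km.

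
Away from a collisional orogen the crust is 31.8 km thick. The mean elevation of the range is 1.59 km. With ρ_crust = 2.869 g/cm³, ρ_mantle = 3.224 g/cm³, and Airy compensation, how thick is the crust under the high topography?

Root depth r = h ρ_c / (ρ_m − ρ_c) = 1.59 km × 2.869 / 0.355 = 12.85 km.
Total thickness = T + h + r = 31.8 km + 1.59 km + 12.85 km = 46.2 km.

46.2 km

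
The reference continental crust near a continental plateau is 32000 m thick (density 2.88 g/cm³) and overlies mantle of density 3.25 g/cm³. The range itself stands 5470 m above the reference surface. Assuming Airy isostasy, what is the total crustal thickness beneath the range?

80000 m

Root depth r = h ρ_c / (ρ_m − ρ_c) = 5470 m × 2.88 / 0.37 = 42580 m.
Total thickness = T + h + r = 32000 m + 5470 m + 42580 m = 80000 m.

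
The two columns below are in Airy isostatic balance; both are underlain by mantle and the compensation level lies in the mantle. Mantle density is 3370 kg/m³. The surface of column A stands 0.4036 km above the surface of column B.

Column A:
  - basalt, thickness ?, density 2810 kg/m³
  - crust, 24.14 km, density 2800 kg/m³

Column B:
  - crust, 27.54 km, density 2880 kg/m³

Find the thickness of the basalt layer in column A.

Take the compensation level at the base of the deeper column (depth z_c below the surface of column A) and equate Σ ρ_i t_i down to z_c; mantle fills any gap and the z_c terms cancel.
Column A: x×2810 + 24.14×2800 + (z_c − 24.14 − x)×3370
Column B: 0.4036×0 + 27.54×2880 + (z_c − 0.4036 − 27.54)×3370
The z_c×3370 term appears on both sides and cancels. Collect the known terms of each column as K = Σ(ρt)_known − 3370 × (depth of known layers): K_A = 67592 − 3370×24.14 = −13759.8; K_B = 79315.2 − 3370×(0.4036 + 27.54) = −14854.732.
Balance: K_A − x×(3370 − 2810) = K_B, so x = (K_A − K_B)/(3370 − 2810) = 1094.93/560 = 1.96 km.

1.96 km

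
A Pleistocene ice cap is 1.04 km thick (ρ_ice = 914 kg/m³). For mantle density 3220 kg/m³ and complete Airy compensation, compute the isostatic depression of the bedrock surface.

0.295 km

Balancing pressure at the compensation depth: the ice load ρ_ice t is balanced by mantle displaced below, ρ_m s.
s = t ρ_ice / ρ_m = 1.04 km × 914/3220 = 0.295 km.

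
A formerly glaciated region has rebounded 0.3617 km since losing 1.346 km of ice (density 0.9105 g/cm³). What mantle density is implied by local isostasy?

ρ_m = ρ_ice t / u = 0.9105 × 1.346 km/0.3617 km = 3.39 g/cm³.

3.39 g/cm³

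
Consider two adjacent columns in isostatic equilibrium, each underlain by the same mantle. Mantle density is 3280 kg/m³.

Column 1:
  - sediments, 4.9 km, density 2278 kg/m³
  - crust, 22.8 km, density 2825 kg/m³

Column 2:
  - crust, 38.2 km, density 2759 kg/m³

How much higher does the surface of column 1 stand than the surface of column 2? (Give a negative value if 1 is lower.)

−1.41 km

For any compensation level in the mantle, the mantle terms cancel and isostasy reduces to e = (Σt_1 − Σt_2) − (Σ(ρt)_1 − Σ(ρt)_2) / ρ_m.
Σt_1 = 27.7 km; Σt_2 = 38.2 km; Σ(ρt)_1 = 75572.2; Σ(ρt)_2 = 105393.8 (in km·kg/m³).
e = (27.7 − 38.2) − (75572.2 − 105393.8) / 3280 = −1.41 km.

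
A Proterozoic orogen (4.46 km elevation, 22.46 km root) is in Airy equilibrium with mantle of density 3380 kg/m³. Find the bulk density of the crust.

2820 kg/m³

ρ_c h = (ρ_m − ρ_c) r → ρ_c (h + r) = ρ_m r → ρ_c = ρ_m r / (h + r).
ρ_c = 3380 × 22.46 km / (4.46 km + 22.46 km) = 2820 kg/m³.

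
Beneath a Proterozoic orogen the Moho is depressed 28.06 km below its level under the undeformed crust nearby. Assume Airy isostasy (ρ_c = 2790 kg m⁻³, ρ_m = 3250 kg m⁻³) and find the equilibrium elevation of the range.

4.63 km

For local isostatic compensation: ρ_c h = (ρ_m − ρ_c) r.
h = r (ρ_m − ρ_c) / ρ_c = 28.06 km × (3250 − 2790) / 2790 = 4.63 km.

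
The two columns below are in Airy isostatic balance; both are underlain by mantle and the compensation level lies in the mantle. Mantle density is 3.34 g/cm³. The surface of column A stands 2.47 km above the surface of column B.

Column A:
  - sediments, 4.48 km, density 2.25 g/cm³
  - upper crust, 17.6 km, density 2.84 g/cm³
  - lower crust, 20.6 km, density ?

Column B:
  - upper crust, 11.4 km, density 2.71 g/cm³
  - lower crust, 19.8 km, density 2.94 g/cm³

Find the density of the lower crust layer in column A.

Take the compensation level at the base of the deeper column (depth z_c below the surface of column A) and equate Σ ρ_i t_i down to z_c; mantle fills any gap and the z_c terms cancel.
Column A: 4.48×2.25 + 17.6×2.84 + 20.6×ρ + (z_c − 42.68)×3.34
Column B: 2.47×0 + 11.4×2.71 + 19.8×2.94 + (z_c − 2.47 − 31.2)×3.34
The z_c×3.34 term appears on both sides and cancels. Collect the known terms of each column as K = Σ(ρt)_known − 3.34 × (depth of known layers): K_A = 60.064 − 3.34×42.68 = −82.4872; K_B = 89.106 − 3.34×(2.47 + 31.2) = −23.3518.
Balance: K_A + 20.6×ρ = K_B, so ρ = (K_B − K_A)/20.6 = 59.1354/20.6 = 2.87 g/cm³.

2.87 g/cm³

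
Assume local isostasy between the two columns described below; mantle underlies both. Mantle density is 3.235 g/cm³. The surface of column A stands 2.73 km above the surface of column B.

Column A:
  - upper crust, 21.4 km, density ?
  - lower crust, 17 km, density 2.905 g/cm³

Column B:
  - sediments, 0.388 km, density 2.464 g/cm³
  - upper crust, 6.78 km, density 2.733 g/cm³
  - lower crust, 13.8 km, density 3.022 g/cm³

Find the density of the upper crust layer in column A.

Take the compensation level at the base of the deeper column (depth z_c below the surface of column A) and equate Σ ρ_i t_i down to z_c; mantle fills any gap and the z_c terms cancel.
Column A: 21.4×ρ + 17×2.905 + (z_c − 38.4)×3.235
Column B: 2.73×0 + 0.388×2.464 + 6.78×2.733 + 13.8×3.022 + (z_c − 2.73 − 20.968)×3.235
The z_c×3.235 term appears on both sides and cancels. Collect the known terms of each column as K = Σ(ρt)_known − 3.235 × (depth of known layers): K_A = 49.385 − 3.235×38.4 = −74.839; K_B = 61.189372 − 3.235×(2.73 + 20.968) = −15.473658.
Balance: K_A + 21.4×ρ = K_B, so ρ = (K_B − K_A)/21.4 = 59.3653/21.4 = 2.77 g/cm³.

2.77 g/cm³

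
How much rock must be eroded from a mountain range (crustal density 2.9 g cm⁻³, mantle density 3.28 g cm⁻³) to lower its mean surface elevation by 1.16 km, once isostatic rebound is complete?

10 km

Net drop Δ = e − u = e − e ρ_c/ρ_m = e (ρ_m − ρ_c)/ρ_m.
e = Δ ρ_m/(ρ_m − ρ_c) = 1.16 km × 3.28/0.38 = 10 km.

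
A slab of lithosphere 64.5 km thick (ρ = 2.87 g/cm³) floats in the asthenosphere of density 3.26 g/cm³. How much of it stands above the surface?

7.72 km

Floating equilibrium: submerged depth d = t ρ_obj/ρ_fluid = 64.5 km × 2.87/3.26 = 56.78 km.
Freeboard = t − d = 64.5 km − 56.78 km = 7.72 km.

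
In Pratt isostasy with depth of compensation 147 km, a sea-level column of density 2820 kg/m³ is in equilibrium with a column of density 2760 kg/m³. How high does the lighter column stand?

3.2 km

ρ_ref D = ρ (D + h) → h = D (ρ_ref − ρ)/ρ.
h = 147 km × (2820 − 2760)/2760 = 3.2 km.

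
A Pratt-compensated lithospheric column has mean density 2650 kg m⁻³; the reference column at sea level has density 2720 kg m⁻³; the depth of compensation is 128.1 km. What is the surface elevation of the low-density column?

3.38 km

ρ_ref D = ρ (D + h) → h = D (ρ_ref − ρ)/ρ.
h = 128.1 km × (2720 − 2650)/2650 = 3.38 km.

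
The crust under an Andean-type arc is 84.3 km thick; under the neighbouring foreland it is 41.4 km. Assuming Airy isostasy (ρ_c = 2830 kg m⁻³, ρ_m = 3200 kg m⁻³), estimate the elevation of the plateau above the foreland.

Excess crust Δ = 84.3 km − 41.4 km = 42.9 km, split between elevation h and root r with h + r = Δ.
Airy balance ρ_c h = (ρ_m − ρ_c) r gives r = h ρ_c/(ρ_m − ρ_c), so h (1 + ρ_c/(ρ_m − ρ_c)) = Δ, i.e. h = Δ (ρ_m − ρ_c)/ρ_m.
h = 42.9 km × 370/3200 = 4.96 km.

4.96 km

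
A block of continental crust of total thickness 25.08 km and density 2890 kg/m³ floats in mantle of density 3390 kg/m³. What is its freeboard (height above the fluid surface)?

3.7 km

Floating equilibrium: submerged depth d = t ρ_obj/ρ_fluid = 25.08 km × 2890/3390 = 21.38 km.
Freeboard = t − d = 25.08 km − 21.38 km = 3.7 km.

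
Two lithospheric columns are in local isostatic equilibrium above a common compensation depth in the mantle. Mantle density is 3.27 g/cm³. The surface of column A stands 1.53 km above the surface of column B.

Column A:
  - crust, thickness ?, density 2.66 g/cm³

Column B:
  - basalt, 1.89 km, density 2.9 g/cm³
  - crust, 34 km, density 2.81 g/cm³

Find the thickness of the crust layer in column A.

Take the compensation level at the base of the deeper column (depth z_c below the surface of column A) and equate Σ ρ_i t_i down to z_c; mantle fills any gap and the z_c terms cancel.
Column A: x×2.66 + (z_c − 0 − x)×3.27
Column B: 1.53×0 + 1.89×2.9 + 34×2.81 + (z_c − 1.53 − 35.89)×3.27
The z_c×3.27 term appears on both sides and cancels. Collect the known terms of each column as K = Σ(ρt)_known − 3.27 × (depth of known layers): K_A = 0 − 3.27×0 = 0; K_B = 101.021 − 3.27×(1.53 + 35.89) = −21.3424.
Balance: K_A − x×(3.27 − 2.66) = K_B, so x = (K_A − K_B)/(3.27 − 2.66) = 21.3424/0.61 = 35 km.

35 km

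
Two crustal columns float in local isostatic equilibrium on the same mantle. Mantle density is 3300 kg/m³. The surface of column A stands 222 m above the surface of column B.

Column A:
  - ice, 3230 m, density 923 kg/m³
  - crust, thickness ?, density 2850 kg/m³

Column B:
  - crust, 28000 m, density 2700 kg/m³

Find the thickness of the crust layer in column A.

Take the compensation level at the base of the deeper column (depth z_c below the surface of column A) and equate Σ ρ_i t_i down to z_c; mantle fills any gap and the z_c terms cancel.
Column A: 3230×923 + x×2850 + (z_c − 3230 − x)×3300
Column B: 222×0 + 28000×2700 + (z_c − 222 − 28000)×3300
The z_c×3300 term appears on both sides and cancels. Collect the known terms of each column as K = Σ(ρt)_known − 3300 × (depth of known layers): K_A = 2981290 − 3300×3230 = −7677710; K_B = 75600000 − 3300×(222 + 28000) = −17532600.
Balance: K_A − x×(3300 − 2850) = K_B, so x = (K_A − K_B)/(3300 − 2850) = 9854890/450 = 21900 m.

21900 m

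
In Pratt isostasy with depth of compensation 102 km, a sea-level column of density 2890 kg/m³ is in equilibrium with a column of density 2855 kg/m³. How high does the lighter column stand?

ρ_ref D = ρ (D + h) → h = D (ρ_ref − ρ)/ρ.
h = 102 km × (2890 − 2855)/2855 = 1.25 km.

1.25 km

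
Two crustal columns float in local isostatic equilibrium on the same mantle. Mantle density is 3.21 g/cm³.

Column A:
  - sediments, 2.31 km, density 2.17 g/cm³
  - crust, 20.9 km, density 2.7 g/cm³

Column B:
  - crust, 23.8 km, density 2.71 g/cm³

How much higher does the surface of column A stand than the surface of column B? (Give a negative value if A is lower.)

0.362 km

For any compensation level in the mantle, the mantle terms cancel and isostasy reduces to e = (Σt_A − Σt_B) − (Σ(ρt)_A − Σ(ρt)_B) / ρ_m.
Σt_A = 23.21 km; Σt_B = 23.8 km; Σ(ρt)_A = 61.4427; Σ(ρt)_B = 64.498 (in km·g/cm³).
e = (23.21 − 23.8) − (61.4427 − 64.498) / 3.21 = 0.362 km.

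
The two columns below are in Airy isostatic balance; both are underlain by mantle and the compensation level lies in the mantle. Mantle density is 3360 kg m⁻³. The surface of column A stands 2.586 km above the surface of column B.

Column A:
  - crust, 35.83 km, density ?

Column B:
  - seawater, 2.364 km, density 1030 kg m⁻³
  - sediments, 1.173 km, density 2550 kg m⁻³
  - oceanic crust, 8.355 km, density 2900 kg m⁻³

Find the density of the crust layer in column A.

Take the compensation level at the base of the deeper column (depth z_c below the surface of column A) and equate Σ ρ_i t_i down to z_c; mantle fills any gap and the z_c terms cancel.
Column A: 35.83×ρ + (z_c − 35.83)×3360
Column B: 2.586×0 + 2.364×1030 + 1.173×2550 + 8.355×2900 + (z_c − 2.586 − 11.892)×3360
The z_c×3360 term appears on both sides and cancels. Collect the known terms of each column as K = Σ(ρt)_known − 3360 × (depth of known layers): K_A = 0 − 3360×35.83 = −120388.8; K_B = 29655.57 − 3360×(2.586 + 11.892) = −18990.51.
Balance: K_A + 35.83×ρ = K_B, so ρ = (K_B − K_A)/35.83 = 101398/35.83 = 2830 kg m⁻³.

2830 kg m⁻³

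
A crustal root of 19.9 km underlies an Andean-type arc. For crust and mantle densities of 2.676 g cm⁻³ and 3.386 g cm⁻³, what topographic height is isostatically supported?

5.28 km

In Airy isostatic equilibrium: ρ_c h = (ρ_m − ρ_c) r.
h = r (ρ_m − ρ_c) / ρ_c = 19.9 km × (3.386 − 2.676) / 2.676 = 5.28 km.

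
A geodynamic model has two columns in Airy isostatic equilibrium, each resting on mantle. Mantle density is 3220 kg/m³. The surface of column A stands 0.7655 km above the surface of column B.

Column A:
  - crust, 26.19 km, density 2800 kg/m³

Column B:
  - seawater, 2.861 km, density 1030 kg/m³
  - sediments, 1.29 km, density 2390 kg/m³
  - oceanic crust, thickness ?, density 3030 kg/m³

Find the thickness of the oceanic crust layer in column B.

Take the compensation level at the base of the deeper column (depth z_c below the surface of column A) and equate Σ ρ_i t_i down to z_c; mantle fills any gap and the z_c terms cancel.
Column A: 26.19×2800 + (z_c − 26.19)×3220
Column B: 0.7655×0 + 2.861×1030 + 1.29×2390 + x×3030 + (z_c − 0.7655 − 4.151 − x)×3220
The z_c×3220 term appears on both sides and cancels. Collect the known terms of each column as K = Σ(ρt)_known − 3220 × (depth of known layers): K_A = 73332 − 3220×26.19 = −10999.8; K_B = 6029.93 − 3220×(0.7655 + 4.151) = −9801.2.
Balance: K_A = K_B − x×(3220 − 3030), so x = (K_B − K_A)/(3220 − 3030) = 1198.6/190 = 6.31 km.

6.31 km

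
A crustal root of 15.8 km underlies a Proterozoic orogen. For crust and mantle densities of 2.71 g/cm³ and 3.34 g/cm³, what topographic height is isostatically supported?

Isostatic balance requires: ρ_c h = (ρ_m − ρ_c) r.
h = r (ρ_m − ρ_c) / ρ_c = 15.8 km × (3.34 − 2.71) / 2.71 = 3.67 km.

3.67 km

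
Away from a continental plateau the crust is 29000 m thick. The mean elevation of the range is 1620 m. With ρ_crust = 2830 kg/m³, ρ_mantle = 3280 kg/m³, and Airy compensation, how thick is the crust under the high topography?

Root depth r = h ρ_c / (ρ_m − ρ_c) = 1620 m × 2830 / 450 = 10190 m.
Total thickness = T + h + r = 29000 m + 1620 m + 10190 m = 40800 m.

40800 m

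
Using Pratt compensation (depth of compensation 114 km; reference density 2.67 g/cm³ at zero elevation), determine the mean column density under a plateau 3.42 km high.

2.59 g/cm³

Pratt balance: ρ_ref D = ρ (D + h).
ρ = ρ_ref D/(D + h) = 2.67 × 114 km/(114 km + 3.42 km) = 2.59 g/cm³.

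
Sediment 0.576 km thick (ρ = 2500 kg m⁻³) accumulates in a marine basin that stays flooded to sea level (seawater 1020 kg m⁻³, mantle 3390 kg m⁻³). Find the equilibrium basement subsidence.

Submarine loading: the sediment displaces seawater, and the subsidence is in turn flooded, so s (ρ_m − ρ_w) = t (ρ_sed − ρ_w).
s = 0.576 km × (2500 − 1020) / (3390 − 1020) = 0.36 km.

0.36 km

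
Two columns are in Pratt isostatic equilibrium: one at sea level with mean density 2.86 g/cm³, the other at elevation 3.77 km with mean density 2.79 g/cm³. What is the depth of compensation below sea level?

150 km

ρ_ref D = ρ (D + h) → D (ρ_ref − ρ) = ρ h.
D = ρ h/(ρ_ref − ρ) = 2.79 × 3.77 km/(2.86 − 2.79) = 150 km.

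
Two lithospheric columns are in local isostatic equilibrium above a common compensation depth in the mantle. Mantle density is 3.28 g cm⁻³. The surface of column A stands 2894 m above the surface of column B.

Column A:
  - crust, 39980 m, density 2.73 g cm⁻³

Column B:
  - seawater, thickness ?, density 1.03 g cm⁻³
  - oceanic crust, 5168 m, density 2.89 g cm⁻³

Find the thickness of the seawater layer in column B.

Take the compensation level at the base of the deeper column (depth z_c below the surface of column A) and equate Σ ρ_i t_i down to z_c; mantle fills any gap and the z_c terms cancel.
Column A: 39980×2.73 + (z_c − 39980)×3.28
Column B: 2894×0 + x×1.03 + 5168×2.89 + (z_c − 2894 − 5168 − x)×3.28
The z_c×3.28 term appears on both sides and cancels. Collect the known terms of each column as K = Σ(ρt)_known − 3.28 × (depth of known layers): K_A = 109145.4 − 3.28×39980 = −21989; K_B = 14935.52 − 3.28×(2894 + 5168) = −11507.84.
Balance: K_A = K_B − x×(3.28 − 1.03), so x = (K_B − K_A)/(3.28 − 1.03) = 10481.2/2.25 = 4660 m.

4660 m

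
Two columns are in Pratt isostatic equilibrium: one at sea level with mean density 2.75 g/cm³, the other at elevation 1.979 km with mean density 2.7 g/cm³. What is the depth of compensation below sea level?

107 km

ρ_ref D = ρ (D + h) → D (ρ_ref − ρ) = ρ h.
D = ρ h/(ρ_ref − ρ) = 2.7 × 1.979 km/(2.75 − 2.7) = 107 km.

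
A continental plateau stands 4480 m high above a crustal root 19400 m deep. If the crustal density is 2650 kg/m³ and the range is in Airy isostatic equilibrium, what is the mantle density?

Airy balance: ρ_c h = (ρ_m − ρ_c) r → ρ_m = ρ_c (1 + h/r).
ρ_m = 2650 × (1 + 4480 m/19400 m) = 3260 kg/m³.

3260 kg/m³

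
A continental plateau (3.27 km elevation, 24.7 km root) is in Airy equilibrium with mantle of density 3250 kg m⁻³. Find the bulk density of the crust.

2870 kg m⁻³

ρ_c h = (ρ_m − ρ_c) r → ρ_c (h + r) = ρ_m r → ρ_c = ρ_m r / (h + r).
ρ_c = 3250 × 24.7 km / (3.27 km + 24.7 km) = 2870 kg m⁻³.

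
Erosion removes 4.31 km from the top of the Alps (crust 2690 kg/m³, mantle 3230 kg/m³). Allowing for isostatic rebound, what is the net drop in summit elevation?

Rebound u = e ρ_c/ρ_m = 4.31 km × 2690/3230 = 3.589 km.
Net surface drop = e − u = 4.31 km − 3.589 km = e (ρ_m − ρ_c)/ρ_m = 0.721 km.

0.721 km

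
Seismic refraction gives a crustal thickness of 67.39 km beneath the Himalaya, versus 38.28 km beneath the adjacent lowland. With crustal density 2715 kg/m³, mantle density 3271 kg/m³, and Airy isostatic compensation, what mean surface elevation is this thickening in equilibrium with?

Excess crust Δ = 67.39 km − 38.28 km = 29.11 km, split between elevation h and root r with h + r = Δ.
Airy balance ρ_c h = (ρ_m − ρ_c) r gives r = h ρ_c/(ρ_m − ρ_c), so h (1 + ρ_c/(ρ_m − ρ_c)) = Δ, i.e. h = Δ (ρ_m − ρ_c)/ρ_m.
h = 29.11 km × 556/3271 = 4.95 km.

4.95 km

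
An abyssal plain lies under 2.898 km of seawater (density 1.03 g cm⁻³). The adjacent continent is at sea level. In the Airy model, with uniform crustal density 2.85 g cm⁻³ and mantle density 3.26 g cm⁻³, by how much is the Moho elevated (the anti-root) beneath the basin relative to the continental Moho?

12.9 km

Equating mass per unit area of the two columns: replacing crust with seawater at the top is compensated by replacing crust with mantle at the base: d (ρ_c − ρ_w) = a (ρ_m − ρ_c).
a = d (ρ_c − ρ_w)/(ρ_m − ρ_c) = 2.898 km × 1.82/0.41 = 12.9 km.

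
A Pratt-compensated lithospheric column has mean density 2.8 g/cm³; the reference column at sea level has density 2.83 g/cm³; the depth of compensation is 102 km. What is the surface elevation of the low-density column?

ρ_ref D = ρ (D + h) → h = D (ρ_ref − ρ)/ρ.
h = 102 km × (2.83 − 2.8)/2.8 = 1.09 km.

1.09 km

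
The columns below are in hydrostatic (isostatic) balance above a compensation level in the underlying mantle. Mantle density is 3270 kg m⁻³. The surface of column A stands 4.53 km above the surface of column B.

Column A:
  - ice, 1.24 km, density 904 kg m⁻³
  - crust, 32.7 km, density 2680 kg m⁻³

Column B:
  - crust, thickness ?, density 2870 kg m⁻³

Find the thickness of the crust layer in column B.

18.5 km

Take the compensation level at the base of the deeper column (depth z_c below the surface of column A) and equate Σ ρ_i t_i down to z_c; mantle fills any gap and the z_c terms cancel.
Column A: 1.24×904 + 32.7×2680 + (z_c − 33.94)×3270
Column B: 4.53×0 + x×2870 + (z_c − 4.53 − 0 − x)×3270
The z_c×3270 term appears on both sides and cancels. Collect the known terms of each column as K = Σ(ρt)_known − 3270 × (depth of known layers): K_A = 88756.96 − 3270×33.94 = −22226.84; K_B = 0 − 3270×(4.53 + 0) = −14813.1.
Balance: K_A = K_B − x×(3270 − 2870), so x = (K_B − K_A)/(3270 − 2870) = 7413.74/400 = 18.5 km.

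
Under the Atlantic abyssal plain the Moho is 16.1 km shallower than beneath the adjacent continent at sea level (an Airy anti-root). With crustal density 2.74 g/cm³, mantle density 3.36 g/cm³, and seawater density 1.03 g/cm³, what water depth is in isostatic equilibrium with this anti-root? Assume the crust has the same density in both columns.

Replacing a thickness d of crust by seawater at the top must be balanced by replacing crust with mantle at the base: d (ρ_c − ρ_w) = a (ρ_m − ρ_c).
d = a (ρ_m − ρ_c)/(ρ_c − ρ_w) = 16.1 km × 0.62/1.71 = 5.84 km.

5.84 km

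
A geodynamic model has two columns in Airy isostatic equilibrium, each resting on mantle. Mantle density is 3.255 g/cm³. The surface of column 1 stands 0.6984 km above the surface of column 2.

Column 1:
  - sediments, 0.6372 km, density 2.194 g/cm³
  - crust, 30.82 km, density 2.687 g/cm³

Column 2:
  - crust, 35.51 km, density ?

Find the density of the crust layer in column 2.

2.81 g/cm³

Take the compensation level at the base of the deeper column (depth z_c below the surface of column 1) and equate Σ ρ_i t_i down to z_c; mantle fills any gap and the z_c terms cancel.
Column 1: 0.6372×2.194 + 30.82×2.687 + (z_c − 31.4572)×3.255
Column 2: 0.6984×0 + 35.51×ρ + (z_c − 0.6984 − 35.51)×3.255
The z_c×3.255 term appears on both sides and cancels. Collect the known terms of each column as K = Σ(ρt)_known − 3.255 × (depth of known layers): K_1 = 84.2113568 − 3.255×31.4572 = −18.1818292; K_2 = 0 − 3.255×(0.6984 + 35.51) = −117.858342.
Balance: K_1 = K_2 + 35.51×ρ, so ρ = (K_1 − K_2)/35.51 = 99.6765/35.51 = 2.81 g/cm³.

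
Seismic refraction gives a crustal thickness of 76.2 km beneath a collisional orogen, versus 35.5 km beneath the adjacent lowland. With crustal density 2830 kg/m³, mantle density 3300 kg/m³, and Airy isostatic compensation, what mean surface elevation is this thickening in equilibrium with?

5.8 km

Excess crust Δ = 76.2 km − 35.5 km = 40.7 km, split between elevation h and root r with h + r = Δ.
Airy balance ρ_c h = (ρ_m − ρ_c) r gives r = h ρ_c/(ρ_m − ρ_c), so h (1 + ρ_c/(ρ_m − ρ_c)) = Δ, i.e. h = Δ (ρ_m − ρ_c)/ρ_m.
h = 40.7 km × 470/3300 = 5.8 km.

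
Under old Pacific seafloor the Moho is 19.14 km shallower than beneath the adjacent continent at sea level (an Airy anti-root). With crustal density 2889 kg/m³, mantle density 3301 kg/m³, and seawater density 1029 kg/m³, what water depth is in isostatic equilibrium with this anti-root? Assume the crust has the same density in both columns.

Replacing a thickness d of crust by seawater at the top must be balanced by replacing crust with mantle at the base: d (ρ_c − ρ_w) = a (ρ_m − ρ_c).
d = a (ρ_m − ρ_c)/(ρ_c − ρ_w) = 19.14 km × 412/1860 = 4.24 km.

4.24 km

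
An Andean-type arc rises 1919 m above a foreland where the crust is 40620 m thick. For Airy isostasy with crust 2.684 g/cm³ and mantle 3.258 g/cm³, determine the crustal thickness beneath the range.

51500 m

Root depth r = h ρ_c / (ρ_m − ρ_c) = 1919 m × 2.684 / 0.574 = 8973 m.
Total thickness = T + h + r = 40620 m + 1919 m + 8973 m = 51500 m.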